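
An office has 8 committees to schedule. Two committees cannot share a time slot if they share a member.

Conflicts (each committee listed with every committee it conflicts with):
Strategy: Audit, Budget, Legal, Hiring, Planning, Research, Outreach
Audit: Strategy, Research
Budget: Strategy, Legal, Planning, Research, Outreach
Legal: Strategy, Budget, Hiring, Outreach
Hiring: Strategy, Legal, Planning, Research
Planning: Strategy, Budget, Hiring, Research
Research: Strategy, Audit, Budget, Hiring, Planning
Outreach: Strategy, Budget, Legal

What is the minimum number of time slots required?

4

Strategy, Hiring, Planning, Research are mutually in conflict, so at least 4 time slots are needed.
Using 4 time slots: Strategy=1, Audit=3, Budget=3, Legal=2, Hiring=3, Planning=4, Research=2, Outreach=4. Each listed conflict is separated.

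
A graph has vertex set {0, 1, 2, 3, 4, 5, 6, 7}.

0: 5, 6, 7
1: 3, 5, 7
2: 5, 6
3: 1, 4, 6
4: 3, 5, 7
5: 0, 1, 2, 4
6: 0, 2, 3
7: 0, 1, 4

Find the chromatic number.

The cycle 7-1-3-6-0-7 has odd length 5, so it cannot be 2-colored; at least 3 colors are needed.
One proper 3-coloring: 0=blue, 1=blue, 2=blue, 3=red, 4=blue, 5=red, 6=green, 7=red. Each edge has distinct colors on its endpoints.

3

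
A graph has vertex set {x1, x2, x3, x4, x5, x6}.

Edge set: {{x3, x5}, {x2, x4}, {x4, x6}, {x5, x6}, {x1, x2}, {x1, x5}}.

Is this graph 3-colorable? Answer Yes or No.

Yes

The chromatic number is 3. The cycle x5-x6-x4-x2-x1-x5 has odd length 5, so it cannot be 2-colored; at least 3 colors are needed.
3 colors suffice: x1=blue, x2=green, x3=blue, x4=red, x5=red, x6=blue.
That is already a proper 3-coloring.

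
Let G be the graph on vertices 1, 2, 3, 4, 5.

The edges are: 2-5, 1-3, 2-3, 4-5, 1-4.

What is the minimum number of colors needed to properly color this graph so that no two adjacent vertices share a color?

3

The cycle 3-1-4-5-2-3 has odd length 5, so it cannot be 2-colored; at least 3 colors are needed.
3 colors suffice: color a → {3, 4}; color b → {1, 2}; color c → {5}. No two adjacent vertices share a color.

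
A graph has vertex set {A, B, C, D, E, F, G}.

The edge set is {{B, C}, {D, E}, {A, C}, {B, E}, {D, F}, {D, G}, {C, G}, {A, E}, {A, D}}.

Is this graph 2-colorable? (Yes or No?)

No

A, D, E form a triangle, so at least 3 colors are needed.
So 2 colors are not enough.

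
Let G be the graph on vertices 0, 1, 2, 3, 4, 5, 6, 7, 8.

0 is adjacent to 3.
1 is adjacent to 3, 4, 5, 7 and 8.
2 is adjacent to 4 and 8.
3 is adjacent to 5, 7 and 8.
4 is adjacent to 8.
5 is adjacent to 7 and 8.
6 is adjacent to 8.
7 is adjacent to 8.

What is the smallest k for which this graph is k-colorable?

5

1, 3, 5, 7, 8 are pairwise adjacent (a clique of size 5), so at least 5 colors are needed.
5 colors suffice: color red → {0, 8}; color blue → {3, 4, 6}; color green → {1, 2}; color yellow → {5}; color purple → {7}. Every edge joins two different colors.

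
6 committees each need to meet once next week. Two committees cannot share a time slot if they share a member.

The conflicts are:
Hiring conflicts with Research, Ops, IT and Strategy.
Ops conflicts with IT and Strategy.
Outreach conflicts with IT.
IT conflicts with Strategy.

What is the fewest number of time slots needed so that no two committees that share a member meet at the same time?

4

Hiring, Ops, IT, Strategy pairwise conflict, so at least 4 time slots are needed.
Using 4 time slots: Hiring=1, Research=2, Ops=3, Outreach=1, IT=2, Strategy=4. Each listed conflict is separated.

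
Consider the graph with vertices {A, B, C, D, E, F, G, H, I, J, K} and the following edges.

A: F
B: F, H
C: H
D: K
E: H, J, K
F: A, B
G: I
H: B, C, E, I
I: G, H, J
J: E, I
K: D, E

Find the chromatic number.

2

E and J are adjacent, so at least 2 colors are needed.
One proper 2-coloring: A=2, B=2, C=2, D=2, E=2, F=1, G=1, H=1, I=2, J=1, K=1. Each edge has distinct colors on its endpoints.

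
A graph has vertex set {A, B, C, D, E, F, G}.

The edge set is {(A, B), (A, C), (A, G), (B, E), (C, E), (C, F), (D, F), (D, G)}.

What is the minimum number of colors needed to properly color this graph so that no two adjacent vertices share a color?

The cycle G-D-F-C-A-G has odd length 5, so it cannot be 2-colored; at least 3 colors are needed.
One proper 3-coloring: A=1, B=2, C=2, D=2, E=1, F=1, G=3. No two adjacent vertices share a color.

3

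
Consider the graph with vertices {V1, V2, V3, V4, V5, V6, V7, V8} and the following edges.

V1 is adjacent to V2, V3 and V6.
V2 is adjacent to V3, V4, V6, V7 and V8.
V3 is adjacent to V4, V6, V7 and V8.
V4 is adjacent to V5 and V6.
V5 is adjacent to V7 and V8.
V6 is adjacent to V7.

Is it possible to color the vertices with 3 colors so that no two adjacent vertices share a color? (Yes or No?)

No

V1, V2, V3, V6 are mutually adjacent (a clique of size 4), so at least 4 colors are needed.
So 3 colors are not enough.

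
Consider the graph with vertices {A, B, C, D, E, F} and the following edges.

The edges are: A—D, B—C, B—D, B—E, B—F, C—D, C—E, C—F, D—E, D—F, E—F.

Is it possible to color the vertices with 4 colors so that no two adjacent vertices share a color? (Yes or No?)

No

B, C, D, E, F form a clique, so at least 5 colors are needed.
So 4 colors are not enough.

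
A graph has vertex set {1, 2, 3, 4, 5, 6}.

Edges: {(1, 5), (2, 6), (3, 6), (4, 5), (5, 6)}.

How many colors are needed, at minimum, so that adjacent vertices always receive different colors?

5 and 6 are adjacent, so at least 2 colors are needed.
2 colors suffice: color a → {1, 4, 6}; color b → {2, 3, 5}. No two adjacent vertices share a color.

2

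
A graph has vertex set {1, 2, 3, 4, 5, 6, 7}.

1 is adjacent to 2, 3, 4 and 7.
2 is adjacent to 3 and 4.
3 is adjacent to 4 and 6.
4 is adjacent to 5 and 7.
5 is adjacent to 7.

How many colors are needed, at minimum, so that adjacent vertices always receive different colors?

1, 2, 3, 4 are pairwise adjacent (a clique of size 4), so at least 4 colors are needed.
4 colors suffice: color red → {4, 6}; color blue → {3, 7}; color green → {1, 5}; color yellow → {2}. Each edge has distinct colors on its endpoints.

4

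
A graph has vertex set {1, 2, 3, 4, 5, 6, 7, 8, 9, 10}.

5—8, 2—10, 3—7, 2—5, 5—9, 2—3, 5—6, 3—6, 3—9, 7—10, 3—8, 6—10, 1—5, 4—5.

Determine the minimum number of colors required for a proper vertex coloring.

2

5 and 6 are adjacent, so at least 2 colors are needed.
2 colors suffice: color red → {3, 5, 10}; color blue → {1, 2, 4, 6, 7, 8, 9}. Every edge joins two different colors.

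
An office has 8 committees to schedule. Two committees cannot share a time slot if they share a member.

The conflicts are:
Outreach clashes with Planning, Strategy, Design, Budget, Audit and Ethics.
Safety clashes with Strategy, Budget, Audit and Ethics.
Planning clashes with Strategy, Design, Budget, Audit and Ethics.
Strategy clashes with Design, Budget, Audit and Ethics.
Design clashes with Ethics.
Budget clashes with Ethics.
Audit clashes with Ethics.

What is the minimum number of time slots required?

5

Outreach, Planning, Strategy, Audit, Ethics all conflict with each other, so at least 5 time slots are needed.
A valid assignment using 5 time slots: Outreach=4, Safety=3, Planning=3, Strategy=1, Design=5, Budget=5, Audit=5, Ethics=2. Every pair that conflicts lands in different time slots.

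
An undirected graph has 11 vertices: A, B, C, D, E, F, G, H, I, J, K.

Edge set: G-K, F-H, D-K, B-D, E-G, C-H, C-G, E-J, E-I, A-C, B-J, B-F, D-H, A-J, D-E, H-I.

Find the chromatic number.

The cycle G-C-A-J-E-G has odd length 5, so it cannot be 2-colored; at least 3 colors are needed.
3 colors suffice: A=1, B=1, C=2, D=2, E=1, F=2, G=3, H=1, I=2, J=2, K=1. No two adjacent vertices share a color.

3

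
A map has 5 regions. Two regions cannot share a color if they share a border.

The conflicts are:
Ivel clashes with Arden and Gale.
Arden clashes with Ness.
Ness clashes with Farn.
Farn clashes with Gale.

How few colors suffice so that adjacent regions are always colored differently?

The cycle Ivel-Arden-Ness-Farn-Gale-Ivel has odd length 5, so it cannot be 2-colored; at least 3 colors are needed.
3 colors suffice: color 1 → {Ivel, Ness}; color 2 → {Arden, Gale}; color 3 → {Farn}. Every pair that conflicts lands in different colors.

3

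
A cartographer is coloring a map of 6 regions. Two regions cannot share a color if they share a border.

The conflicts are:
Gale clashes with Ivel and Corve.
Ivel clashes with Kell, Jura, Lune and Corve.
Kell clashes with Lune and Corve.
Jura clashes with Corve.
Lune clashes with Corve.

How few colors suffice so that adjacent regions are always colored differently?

Ivel, Kell, Lune, Corve pairwise conflict, so at least 4 colors are needed.
4 colors suffice: color 1 → {Corve}; color 2 → {Ivel}; color 3 → {Gale, Jura, Lune}; color 4 → {Kell}. No two conflicting regions share a color.

4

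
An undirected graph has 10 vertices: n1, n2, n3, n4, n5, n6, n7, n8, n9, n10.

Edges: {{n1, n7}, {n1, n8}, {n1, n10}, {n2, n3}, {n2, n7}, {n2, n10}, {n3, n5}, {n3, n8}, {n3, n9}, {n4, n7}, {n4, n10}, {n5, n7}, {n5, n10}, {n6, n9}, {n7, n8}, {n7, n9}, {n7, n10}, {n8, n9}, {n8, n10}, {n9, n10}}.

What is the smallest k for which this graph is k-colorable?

4

n7, n8, n9, n10 are mutually adjacent (a clique of size 4), so at least 4 colors are needed.
4 colors suffice: color R → {n3, n6, n7}; color B → {n10}; color G → {n1, n2, n4, n5, n9}; color Y → {n8}. No two adjacent vertices share a color.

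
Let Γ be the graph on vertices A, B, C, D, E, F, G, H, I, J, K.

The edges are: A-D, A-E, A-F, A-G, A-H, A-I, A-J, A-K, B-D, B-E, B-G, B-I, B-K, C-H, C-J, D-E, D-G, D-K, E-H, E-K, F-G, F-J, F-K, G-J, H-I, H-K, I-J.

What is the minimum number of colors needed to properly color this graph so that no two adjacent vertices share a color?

A, F, G, J are pairwise adjacent (a clique of size 4), so at least 4 colors are needed.
A valid assignment using 4 colors: A=1, B=1, C=1, D=3, E=4, F=3, G=4, H=3, I=4, J=2, K=2. Each edge has distinct colors on its endpoints.

4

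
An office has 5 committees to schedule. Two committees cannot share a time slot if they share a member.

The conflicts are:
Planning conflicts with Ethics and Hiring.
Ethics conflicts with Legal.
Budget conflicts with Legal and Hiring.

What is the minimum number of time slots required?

The cycle Planning-Ethics-Legal-Budget-Hiring-Planning has odd length 5, so it cannot be 2-colored; at least 3 time slots are needed.
3 time slots suffice: Planning=1, Ethics=2, Budget=3, Legal=1, Hiring=2. Each listed conflict is separated.

3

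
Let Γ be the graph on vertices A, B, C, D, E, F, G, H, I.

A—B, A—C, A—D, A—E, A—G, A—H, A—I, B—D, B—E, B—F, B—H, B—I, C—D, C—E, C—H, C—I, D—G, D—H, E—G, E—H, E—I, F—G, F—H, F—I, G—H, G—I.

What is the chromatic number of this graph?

A, B, E, I are mutually adjacent (a clique of size 4), so at least 4 colors are needed.
A valid assignment using 4 colors: A=blue, B=yellow, C=yellow, D=green, E=green, F=blue, G=yellow, H=red, I=red. Every edge joins two different colors.

4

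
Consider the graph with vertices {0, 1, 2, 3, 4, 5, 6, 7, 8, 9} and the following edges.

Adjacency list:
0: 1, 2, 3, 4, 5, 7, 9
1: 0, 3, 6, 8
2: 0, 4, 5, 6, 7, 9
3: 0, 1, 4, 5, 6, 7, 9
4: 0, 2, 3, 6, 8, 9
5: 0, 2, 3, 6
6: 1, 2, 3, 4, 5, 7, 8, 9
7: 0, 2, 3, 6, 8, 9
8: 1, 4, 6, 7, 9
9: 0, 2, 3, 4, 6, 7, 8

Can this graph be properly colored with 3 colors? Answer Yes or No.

No

3, 4, 6, 9 are mutually adjacent (a clique of size 4), so at least 4 colors are needed.
So 3 colors are not enough.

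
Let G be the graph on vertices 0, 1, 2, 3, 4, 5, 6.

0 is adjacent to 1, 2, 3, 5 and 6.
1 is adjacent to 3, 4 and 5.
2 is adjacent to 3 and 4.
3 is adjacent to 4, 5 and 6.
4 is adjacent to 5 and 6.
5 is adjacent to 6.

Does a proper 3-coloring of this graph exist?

No

0, 1, 3, 5 form a clique, so at least 4 colors are needed.
So 3 colors are not enough.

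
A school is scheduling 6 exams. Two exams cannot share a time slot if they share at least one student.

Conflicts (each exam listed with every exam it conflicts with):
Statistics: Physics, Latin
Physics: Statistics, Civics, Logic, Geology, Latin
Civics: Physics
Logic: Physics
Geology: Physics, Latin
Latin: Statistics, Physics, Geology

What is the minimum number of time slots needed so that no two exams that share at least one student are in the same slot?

Physics, Geology, Latin pairwise conflict, so at least 3 time slots are needed.
A valid assignment using 3 time slots: Statistics=3, Physics=1, Civics=2, Logic=2, Geology=3, Latin=2. No two conflicting exams share a time slot.

3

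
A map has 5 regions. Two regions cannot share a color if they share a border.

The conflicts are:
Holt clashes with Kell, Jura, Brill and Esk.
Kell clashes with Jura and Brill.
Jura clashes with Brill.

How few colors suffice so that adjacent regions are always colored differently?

4

Holt, Kell, Jura, Brill pairwise conflict, so at least 4 colors are needed.
4 colors suffice: color 1 → {Holt}; color 2 → {Brill, Esk}; color 3 → {Jura}; color 4 → {Kell}. No two conflicting regions share a color.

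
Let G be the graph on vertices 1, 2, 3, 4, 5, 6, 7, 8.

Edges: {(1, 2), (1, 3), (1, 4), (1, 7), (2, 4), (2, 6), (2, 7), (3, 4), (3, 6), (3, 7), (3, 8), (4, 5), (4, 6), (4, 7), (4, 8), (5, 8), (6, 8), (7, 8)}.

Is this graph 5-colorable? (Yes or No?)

Yes

The chromatic number is 4. 3, 4, 6, 8 are mutually adjacent (a clique of size 4), so at least 4 colors are needed.
4 colors suffice: color a → {4}; color b → {2, 3, 5}; color c → {1, 8}; color d → {6, 7}.
Since 5 ≥ 4, a proper 5-coloring certainly exists.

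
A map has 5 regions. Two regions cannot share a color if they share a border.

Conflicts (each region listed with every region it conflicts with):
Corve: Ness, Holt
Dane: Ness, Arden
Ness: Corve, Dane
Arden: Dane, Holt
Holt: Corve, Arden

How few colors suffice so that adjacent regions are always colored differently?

The cycle Arden-Holt-Corve-Ness-Dane-Arden has odd length 5, so it cannot be 2-colored; at least 3 colors are needed.
3 colors suffice: color 1 → {Corve, Arden}; color 2 → {Dane, Holt}; color 3 → {Ness}. No two conflicting regions share a color.

3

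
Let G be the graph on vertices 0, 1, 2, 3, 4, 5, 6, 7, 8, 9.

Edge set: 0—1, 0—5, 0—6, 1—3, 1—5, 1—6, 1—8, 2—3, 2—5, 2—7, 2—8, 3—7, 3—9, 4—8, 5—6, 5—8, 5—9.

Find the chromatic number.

0, 1, 5, 6 form a clique, so at least 4 colors are needed.
One proper 4-coloring: 0=green, 1=blue, 2=blue, 3=red, 4=red, 5=red, 6=yellow, 7=green, 8=green, 9=blue. Every edge joins two different colors.

4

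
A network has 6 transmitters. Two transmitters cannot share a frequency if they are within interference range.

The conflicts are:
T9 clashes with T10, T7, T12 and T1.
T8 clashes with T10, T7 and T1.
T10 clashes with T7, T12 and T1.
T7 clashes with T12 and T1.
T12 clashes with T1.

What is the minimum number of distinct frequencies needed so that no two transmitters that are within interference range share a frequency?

5

T9, T10, T7, T12, T1 pairwise conflict, so at least 5 frequencies are needed.
Using 5 frequencies: T9=4, T8=4, T10=1, T7=2, T12=5, T1=3. Every pair that conflicts lands in different frequencies.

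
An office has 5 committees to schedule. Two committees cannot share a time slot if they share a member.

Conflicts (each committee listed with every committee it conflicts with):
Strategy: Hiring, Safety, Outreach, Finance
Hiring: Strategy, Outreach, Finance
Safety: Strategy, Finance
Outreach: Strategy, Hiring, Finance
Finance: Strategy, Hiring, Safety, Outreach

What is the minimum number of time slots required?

4

Strategy, Hiring, Outreach, Finance are mutually in conflict, so at least 4 time slots are needed.
4 time slots suffice: time slot 1 → {Strategy}; time slot 2 → {Finance}; time slot 3 → {Hiring, Safety}; time slot 4 → {Outreach}. Every pair that conflicts lands in different time slots.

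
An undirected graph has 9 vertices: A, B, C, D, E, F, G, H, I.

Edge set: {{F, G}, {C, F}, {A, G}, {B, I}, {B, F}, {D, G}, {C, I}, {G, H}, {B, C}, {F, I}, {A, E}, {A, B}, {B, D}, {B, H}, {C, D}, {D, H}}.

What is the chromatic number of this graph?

B, C, F, I are mutually adjacent (a clique of size 4), so at least 4 colors are needed.
4 colors suffice: color 1 → {B, E, G}; color 2 → {A, C, H}; color 3 → {D, F}; color 4 → {I}. Every edge joins two different colors.

4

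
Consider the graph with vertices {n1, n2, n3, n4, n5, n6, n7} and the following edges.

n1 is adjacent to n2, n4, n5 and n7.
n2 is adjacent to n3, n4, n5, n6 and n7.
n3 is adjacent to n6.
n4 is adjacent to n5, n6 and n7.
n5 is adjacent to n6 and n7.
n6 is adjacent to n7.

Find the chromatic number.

n1, n2, n4, n5, n7 form a clique, so at least 5 colors are needed.
5 colors suffice: color 1 → {n2}; color 2 → {n3, n7}; color 3 → {n1, n6}; color 4 → {n4}; color 5 → {n5}. No two adjacent vertices share a color.

5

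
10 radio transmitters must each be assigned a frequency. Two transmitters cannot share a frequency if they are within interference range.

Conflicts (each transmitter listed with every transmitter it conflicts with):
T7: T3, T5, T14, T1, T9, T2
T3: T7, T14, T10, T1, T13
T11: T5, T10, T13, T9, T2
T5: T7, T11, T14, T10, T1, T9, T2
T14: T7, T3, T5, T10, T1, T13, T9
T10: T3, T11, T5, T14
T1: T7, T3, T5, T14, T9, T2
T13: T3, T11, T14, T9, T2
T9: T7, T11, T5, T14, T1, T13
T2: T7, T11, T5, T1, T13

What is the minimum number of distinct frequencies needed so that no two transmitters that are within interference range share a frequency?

5

T7, T5, T14, T1, T9 pairwise conflict, so at least 5 frequencies are needed.
Using 5 frequencies: T7=3, T3=5, T11=3, T5=2, T14=1, T10=4, T1=4, T13=2, T9=5, T2=1. Each listed conflict is separated.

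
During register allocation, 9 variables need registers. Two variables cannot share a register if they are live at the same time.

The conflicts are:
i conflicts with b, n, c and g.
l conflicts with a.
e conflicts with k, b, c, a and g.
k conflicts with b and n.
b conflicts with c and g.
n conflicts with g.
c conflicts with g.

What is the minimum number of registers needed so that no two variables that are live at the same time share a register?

4

e, b, c, g all conflict with each other, so at least 4 registers are needed.
Using 4 registers: i=1, l=1, e=1, k=3, b=2, n=2, c=4, a=2, g=3. No two conflicting variables share a register.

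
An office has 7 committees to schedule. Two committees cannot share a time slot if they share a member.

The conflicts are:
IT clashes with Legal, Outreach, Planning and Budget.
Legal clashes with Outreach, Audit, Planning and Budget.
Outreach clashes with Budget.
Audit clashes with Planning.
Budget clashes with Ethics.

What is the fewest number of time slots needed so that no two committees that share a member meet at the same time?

IT, Legal, Outreach, Budget are mutually in conflict, so at least 4 time slots are needed.
Using 4 time slots: IT=3, Legal=1, Outreach=4, Audit=3, Planning=2, Budget=2, Ethics=1. Every pair that conflicts lands in different time slots.

4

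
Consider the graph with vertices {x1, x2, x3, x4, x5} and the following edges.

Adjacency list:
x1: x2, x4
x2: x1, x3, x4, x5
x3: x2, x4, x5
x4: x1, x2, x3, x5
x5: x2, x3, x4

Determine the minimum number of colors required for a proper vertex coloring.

x2, x3, x4, x5 are pairwise adjacent (a clique of size 4), so at least 4 colors are needed.
4 colors suffice: color 1 → {x4}; color 2 → {x2}; color 3 → {x1, x3}; color 4 → {x5}. Every edge joins two different colors.

4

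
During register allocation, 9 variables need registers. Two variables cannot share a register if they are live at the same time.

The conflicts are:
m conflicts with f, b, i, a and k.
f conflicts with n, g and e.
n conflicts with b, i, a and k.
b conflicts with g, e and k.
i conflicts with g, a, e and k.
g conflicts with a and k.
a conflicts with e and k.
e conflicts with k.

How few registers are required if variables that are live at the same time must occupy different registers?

n, i, a, k are mutually in conflict, so at least 4 registers are needed.
4 registers suffice: register 1 → {f, k}; register 2 → {b, a}; register 3 → {i}; register 4 → {m, n, g, e}. Each listed conflict is separated.

4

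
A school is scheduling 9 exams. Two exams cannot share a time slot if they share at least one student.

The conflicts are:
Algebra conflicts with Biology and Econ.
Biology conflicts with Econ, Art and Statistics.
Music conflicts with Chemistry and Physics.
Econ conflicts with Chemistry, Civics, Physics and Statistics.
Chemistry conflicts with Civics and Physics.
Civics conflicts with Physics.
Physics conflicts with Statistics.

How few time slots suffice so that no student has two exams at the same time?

4

Econ, Chemistry, Civics, Physics all conflict with each other, so at least 4 time slots are needed.
4 time slots suffice: time slot 1 → {Music, Econ, Art}; time slot 2 → {Biology, Physics}; time slot 3 → {Algebra, Chemistry, Statistics}; time slot 4 → {Civics}. No two conflicting exams share a time slot.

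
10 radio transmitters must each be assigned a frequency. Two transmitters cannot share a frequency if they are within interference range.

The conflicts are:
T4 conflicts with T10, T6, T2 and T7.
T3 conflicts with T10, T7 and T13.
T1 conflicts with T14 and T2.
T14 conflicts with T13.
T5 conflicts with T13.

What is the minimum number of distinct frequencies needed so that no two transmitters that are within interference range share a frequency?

The cycle T3-T13-T14-T1-T2-T4-T7-T3 has odd length 7, so it cannot be 2-colored; at least 3 frequencies are needed.
3 frequencies suffice: frequency 1 → {T4, T1, T13}; frequency 2 → {T3, T14, T6, T2, T5}; frequency 3 → {T10, T7}. Every pair that conflicts lands in different frequencies.

3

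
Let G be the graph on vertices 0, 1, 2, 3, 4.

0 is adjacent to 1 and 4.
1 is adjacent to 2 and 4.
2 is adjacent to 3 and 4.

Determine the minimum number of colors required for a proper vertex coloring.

1, 2, 4 form a triangle, so at least 3 colors are needed.
3 colors suffice: color a → {0, 2}; color b → {3, 4}; color c → {1}. No two adjacent vertices share a color.

3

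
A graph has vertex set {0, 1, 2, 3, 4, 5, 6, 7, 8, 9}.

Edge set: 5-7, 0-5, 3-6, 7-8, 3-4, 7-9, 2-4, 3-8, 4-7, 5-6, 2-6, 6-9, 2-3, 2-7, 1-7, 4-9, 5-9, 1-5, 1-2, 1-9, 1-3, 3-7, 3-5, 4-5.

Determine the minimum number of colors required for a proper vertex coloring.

1, 3, 5, 7 are mutually adjacent (a clique of size 4), so at least 4 colors are needed.
A valid assignment using 4 colors: 0=b, 1=d, 2=a, 3=b, 4=d, 5=a, 6=c, 7=c, 8=a, 9=b. Each edge has distinct colors on its endpoints.

4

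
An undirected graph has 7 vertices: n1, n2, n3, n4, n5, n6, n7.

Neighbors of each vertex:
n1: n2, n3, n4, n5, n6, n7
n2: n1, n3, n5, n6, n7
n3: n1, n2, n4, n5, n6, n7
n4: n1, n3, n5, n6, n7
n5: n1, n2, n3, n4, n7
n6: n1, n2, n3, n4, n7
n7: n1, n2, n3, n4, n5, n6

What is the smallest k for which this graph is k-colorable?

n1, n2, n3, n5, n7 form a clique, so at least 5 colors are needed.
One proper 5-coloring: n1=1, n2=5, n3=3, n4=5, n5=4, n6=4, n7=2. Every edge joins two different colors.

5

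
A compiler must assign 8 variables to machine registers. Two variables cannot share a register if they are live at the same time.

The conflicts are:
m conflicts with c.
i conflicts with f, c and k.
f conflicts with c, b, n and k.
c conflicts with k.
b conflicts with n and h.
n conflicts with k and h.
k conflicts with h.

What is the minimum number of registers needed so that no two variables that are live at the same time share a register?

4

i, f, c, k all conflict with each other, so at least 4 registers are needed.
Using 4 registers: m=1, i=4, f=2, c=3, b=1, n=3, k=1, h=2. Every pair that conflicts lands in different registers.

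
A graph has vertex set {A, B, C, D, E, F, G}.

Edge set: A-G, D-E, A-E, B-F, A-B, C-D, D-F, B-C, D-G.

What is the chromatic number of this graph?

3

The cycle B-A-E-D-F-B has odd length 5, so it cannot be 2-colored; at least 3 colors are needed.
3 colors suffice: color 1 → {A, D}; color 2 → {B, E, G}; color 3 → {C, F}. No two adjacent vertices share a color.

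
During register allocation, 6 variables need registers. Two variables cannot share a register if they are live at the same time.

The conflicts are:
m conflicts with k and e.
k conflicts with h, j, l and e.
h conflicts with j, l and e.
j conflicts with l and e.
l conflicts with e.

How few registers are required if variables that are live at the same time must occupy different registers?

k, h, j, l, e all conflict with each other, so at least 5 registers are needed.
5 registers suffice: register 1 → {e}; register 2 → {k}; register 3 → {m, l}; register 4 → {h}; register 5 → {j}. Every pair that conflicts lands in different registers.

5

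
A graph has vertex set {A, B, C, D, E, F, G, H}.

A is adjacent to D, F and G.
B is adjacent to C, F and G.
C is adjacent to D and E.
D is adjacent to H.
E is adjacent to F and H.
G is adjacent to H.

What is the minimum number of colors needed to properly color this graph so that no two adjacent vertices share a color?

3

The cycle C-E-F-A-D-C has odd length 5, so it cannot be 2-colored; at least 3 colors are needed.
3 colors suffice: color 1 → {C, F, G}; color 2 → {B, D, E}; color 3 → {A, H}. No two adjacent vertices share a color.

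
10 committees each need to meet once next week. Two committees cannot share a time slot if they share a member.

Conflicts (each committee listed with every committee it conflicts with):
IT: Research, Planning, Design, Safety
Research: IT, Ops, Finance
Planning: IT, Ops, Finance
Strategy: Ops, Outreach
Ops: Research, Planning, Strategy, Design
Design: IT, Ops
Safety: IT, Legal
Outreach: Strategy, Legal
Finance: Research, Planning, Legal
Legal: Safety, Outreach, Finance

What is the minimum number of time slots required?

The cycle Legal-Finance-Research-IT-Safety-Legal has odd length 5, so it cannot be 2-colored; at least 3 time slots are needed.
3 time slots suffice: time slot 1 → {IT, Ops, Outreach, Finance}; time slot 2 → {Research, Planning, Strategy, Design, Legal}; time slot 3 → {Safety}. Every pair that conflicts lands in different time slots.

3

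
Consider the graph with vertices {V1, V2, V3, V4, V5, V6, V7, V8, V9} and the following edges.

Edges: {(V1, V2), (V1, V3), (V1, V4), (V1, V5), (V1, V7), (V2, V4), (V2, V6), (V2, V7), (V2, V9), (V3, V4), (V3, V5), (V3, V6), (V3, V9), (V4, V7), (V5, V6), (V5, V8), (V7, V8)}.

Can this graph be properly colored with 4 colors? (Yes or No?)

Yes

The chromatic number is 4. V1, V2, V4, V7 form a clique, so at least 4 colors are needed.
4 colors suffice: V1=2, V2=1, V3=1, V4=4, V5=3, V6=2, V7=3, V8=1, V9=2.
That is already a proper 4-coloring.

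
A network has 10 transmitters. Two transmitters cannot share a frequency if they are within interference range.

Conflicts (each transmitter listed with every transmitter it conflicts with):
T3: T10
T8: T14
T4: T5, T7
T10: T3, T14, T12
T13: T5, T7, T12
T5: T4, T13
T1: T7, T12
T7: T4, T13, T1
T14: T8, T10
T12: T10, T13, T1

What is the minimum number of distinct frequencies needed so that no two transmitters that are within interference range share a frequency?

2

T10 and T14 conflict, so at least 2 frequencies are needed.
A valid assignment using 2 frequencies: T3=2, T8=1, T4=1, T10=1, T13=1, T5=2, T1=1, T7=2, T14=2, T12=2. Every pair that conflicts lands in different frequencies.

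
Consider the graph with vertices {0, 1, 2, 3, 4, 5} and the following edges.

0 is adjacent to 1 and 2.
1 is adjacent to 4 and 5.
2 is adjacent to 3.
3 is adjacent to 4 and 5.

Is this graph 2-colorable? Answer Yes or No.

No

The cycle 0-1-4-3-2-0 has odd length 5, so it cannot be 2-colored; at least 3 colors are needed.
So 2 colors are not enough.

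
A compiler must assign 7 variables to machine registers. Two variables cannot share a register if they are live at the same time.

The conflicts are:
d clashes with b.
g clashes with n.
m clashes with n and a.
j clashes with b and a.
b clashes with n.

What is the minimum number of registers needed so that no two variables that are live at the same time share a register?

3

The cycle m-n-b-j-a-m has odd length 5, so it cannot be 2-colored; at least 3 registers are needed.
A valid assignment using 3 registers: d=1, g=2, m=2, j=1, b=2, n=1, a=3. Every pair that conflicts lands in different registers.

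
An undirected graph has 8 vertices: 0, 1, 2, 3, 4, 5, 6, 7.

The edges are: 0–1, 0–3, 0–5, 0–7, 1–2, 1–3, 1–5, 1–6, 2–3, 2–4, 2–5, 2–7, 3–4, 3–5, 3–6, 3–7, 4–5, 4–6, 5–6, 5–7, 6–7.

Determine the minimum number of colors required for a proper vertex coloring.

0, 1, 3, 5 are pairwise adjacent (a clique of size 4), so at least 4 colors are needed.
A valid assignment using 4 colors: 0=d, 1=c, 2=d, 3=a, 4=c, 5=b, 6=d, 7=c. Every edge joins two different colors.

4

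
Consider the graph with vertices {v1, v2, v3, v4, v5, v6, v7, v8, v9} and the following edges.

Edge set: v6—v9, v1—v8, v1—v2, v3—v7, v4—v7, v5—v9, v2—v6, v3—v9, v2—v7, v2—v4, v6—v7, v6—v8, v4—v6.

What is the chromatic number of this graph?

v2, v4, v6, v7 are pairwise adjacent (a clique of size 4), so at least 4 colors are needed.
4 colors suffice: color R → {v1, v3, v5, v6}; color B → {v7, v8, v9}; color G → {v2}; color Y → {v4}. Every edge joins two different colors.

4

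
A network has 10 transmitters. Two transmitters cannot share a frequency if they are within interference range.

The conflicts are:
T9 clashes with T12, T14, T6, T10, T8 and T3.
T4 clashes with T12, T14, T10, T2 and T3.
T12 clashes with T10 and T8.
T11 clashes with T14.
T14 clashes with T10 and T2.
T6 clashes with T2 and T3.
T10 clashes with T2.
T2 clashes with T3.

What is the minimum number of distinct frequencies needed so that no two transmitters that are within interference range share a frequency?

4

T4, T14, T10, T2 pairwise conflict, so at least 4 frequencies are needed.
4 frequencies suffice: frequency 1 → {T9, T11, T2}; frequency 2 → {T10, T8, T3}; frequency 3 → {T12, T14, T6}; frequency 4 → {T4}. Each listed conflict is separated.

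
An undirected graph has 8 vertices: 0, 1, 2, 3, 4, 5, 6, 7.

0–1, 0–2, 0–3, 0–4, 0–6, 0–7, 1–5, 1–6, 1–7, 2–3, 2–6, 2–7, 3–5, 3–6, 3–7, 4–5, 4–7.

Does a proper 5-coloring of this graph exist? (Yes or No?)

Yes

The chromatic number is 4. 0, 2, 3, 6 are mutually adjacent (a clique of size 4), so at least 4 colors are needed.
4 colors suffice: color a → {0, 5}; color b → {1, 3, 4}; color c → {6, 7}; color d → {2}.
Since 5 ≥ 4, a proper 5-coloring certainly exists.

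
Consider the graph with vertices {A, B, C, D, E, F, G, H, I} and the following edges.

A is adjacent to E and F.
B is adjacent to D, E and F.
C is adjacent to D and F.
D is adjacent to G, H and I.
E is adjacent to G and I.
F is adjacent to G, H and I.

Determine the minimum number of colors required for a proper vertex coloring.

A and F are adjacent, so at least 2 colors are needed.
One proper 2-coloring: A=2, B=2, C=2, D=1, E=1, F=1, G=2, H=2, I=2. No two adjacent vertices share a color.

2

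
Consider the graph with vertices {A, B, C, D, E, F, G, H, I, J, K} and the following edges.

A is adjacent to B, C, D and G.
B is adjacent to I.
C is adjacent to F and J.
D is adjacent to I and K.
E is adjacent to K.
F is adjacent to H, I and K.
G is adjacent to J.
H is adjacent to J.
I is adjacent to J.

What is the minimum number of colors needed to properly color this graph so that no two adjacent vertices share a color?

The cycle A-C-F-K-D-A has odd length 5, so it cannot be 2-colored; at least 3 colors are needed.
3 colors suffice: color 1 → {A, H, I, K}; color 2 → {B, D, E, F, J}; color 3 → {C, G}. No two adjacent vertices share a color.

3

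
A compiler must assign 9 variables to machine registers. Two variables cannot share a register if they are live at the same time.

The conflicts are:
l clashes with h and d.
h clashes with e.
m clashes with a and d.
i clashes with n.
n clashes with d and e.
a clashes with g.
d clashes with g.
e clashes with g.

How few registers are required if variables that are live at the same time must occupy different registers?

3

The cycle h-e-g-d-l-h has odd length 5, so it cannot be 2-colored; at least 3 registers are needed.
3 registers suffice: l=2, h=3, m=2, i=1, n=2, a=1, d=1, e=1, g=2. Every pair that conflicts lands in different registers.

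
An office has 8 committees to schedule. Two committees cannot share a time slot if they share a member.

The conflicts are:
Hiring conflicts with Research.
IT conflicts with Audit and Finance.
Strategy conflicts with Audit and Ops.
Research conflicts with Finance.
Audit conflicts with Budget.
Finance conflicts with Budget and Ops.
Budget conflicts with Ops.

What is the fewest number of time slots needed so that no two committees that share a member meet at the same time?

Finance, Budget, Ops are mutually in conflict, so at least 3 time slots are needed.
A valid assignment using 3 time slots: Hiring=1, IT=2, Strategy=3, Research=2, Audit=1, Finance=1, Budget=3, Ops=2. Each listed conflict is separated.

3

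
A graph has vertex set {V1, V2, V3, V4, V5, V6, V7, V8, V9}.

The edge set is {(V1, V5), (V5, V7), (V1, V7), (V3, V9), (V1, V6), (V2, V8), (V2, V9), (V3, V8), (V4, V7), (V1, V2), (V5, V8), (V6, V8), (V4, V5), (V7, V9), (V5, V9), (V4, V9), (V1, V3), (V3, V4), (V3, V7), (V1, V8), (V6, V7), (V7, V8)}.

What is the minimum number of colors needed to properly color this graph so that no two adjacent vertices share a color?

4

V1, V3, V7, V8 form a clique, so at least 4 colors are needed.
4 colors suffice: color red → {V2, V7}; color blue → {V1, V9}; color green → {V4, V8}; color yellow → {V3, V5, V6}. No two adjacent vertices share a color.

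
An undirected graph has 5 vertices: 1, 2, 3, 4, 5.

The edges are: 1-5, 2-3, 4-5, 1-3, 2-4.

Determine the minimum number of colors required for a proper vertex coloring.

The cycle 5-4-2-3-1-5 has odd length 5, so it cannot be 2-colored; at least 3 colors are needed.
3 colors suffice: color a → {1, 2}; color b → {3, 4}; color c → {5}. Every edge joins two different colors.

3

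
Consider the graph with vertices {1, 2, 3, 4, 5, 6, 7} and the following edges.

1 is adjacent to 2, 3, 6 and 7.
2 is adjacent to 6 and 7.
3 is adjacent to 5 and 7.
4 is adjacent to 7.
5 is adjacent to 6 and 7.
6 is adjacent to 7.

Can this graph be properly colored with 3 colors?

No

1, 2, 6, 7 form a clique, so at least 4 colors are needed.
So 3 colors are not enough.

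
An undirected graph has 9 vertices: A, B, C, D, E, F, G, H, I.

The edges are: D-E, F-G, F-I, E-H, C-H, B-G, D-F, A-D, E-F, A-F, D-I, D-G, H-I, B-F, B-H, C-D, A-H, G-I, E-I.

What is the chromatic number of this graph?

4

D, E, F, I are mutually adjacent (a clique of size 4), so at least 4 colors are needed.
4 colors suffice: A=3, B=2, C=3, D=2, E=4, F=1, G=4, H=1, I=3. Each edge has distinct colors on its endpoints.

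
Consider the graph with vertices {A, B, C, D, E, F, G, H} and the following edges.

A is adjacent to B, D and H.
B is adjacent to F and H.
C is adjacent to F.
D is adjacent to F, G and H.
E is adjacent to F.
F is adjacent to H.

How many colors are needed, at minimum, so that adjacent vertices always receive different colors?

3

D, F, H are pairwise adjacent, so at least 3 colors are needed.
One proper 3-coloring: A=red, B=blue, C=blue, D=blue, E=blue, F=red, G=red, H=green. Every edge joins two different colors.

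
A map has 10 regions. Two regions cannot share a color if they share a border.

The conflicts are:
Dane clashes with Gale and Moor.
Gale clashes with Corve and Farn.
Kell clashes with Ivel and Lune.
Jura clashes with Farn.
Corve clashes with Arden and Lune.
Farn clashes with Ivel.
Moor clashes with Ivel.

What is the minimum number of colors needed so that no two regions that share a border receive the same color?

3

The cycle Ivel-Moor-Dane-Gale-Farn-Ivel has odd length 5, so it cannot be 2-colored; at least 3 colors are needed.
One proper 3-coloring: Dane=1, Gale=2, Kell=1, Jura=2, Corve=1, Arden=2, Farn=1, Moor=3, Ivel=2, Lune=2. No two conflicting regions share a color.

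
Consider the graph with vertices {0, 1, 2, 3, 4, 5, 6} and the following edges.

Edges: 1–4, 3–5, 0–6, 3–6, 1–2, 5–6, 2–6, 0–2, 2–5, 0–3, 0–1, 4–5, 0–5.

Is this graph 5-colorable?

The chromatic number is 4. 0, 2, 5, 6 form a clique, so at least 4 colors are needed.
4 colors suffice: color a → {0, 4}; color b → {1, 5}; color c → {2, 3}; color d → {6}.
Since 5 ≥ 4, a proper 5-coloring certainly exists.

Yes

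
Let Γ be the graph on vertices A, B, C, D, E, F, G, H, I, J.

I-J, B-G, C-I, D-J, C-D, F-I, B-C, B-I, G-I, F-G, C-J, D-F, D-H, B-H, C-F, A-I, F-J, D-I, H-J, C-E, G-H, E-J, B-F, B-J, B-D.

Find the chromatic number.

B, C, D, F, I, J form a clique, so at least 6 colors are needed.
One proper 6-coloring: A=1, B=1, C=6, D=4, E=1, F=5, G=3, H=2, I=2, J=3. Every edge joins two different colors.

6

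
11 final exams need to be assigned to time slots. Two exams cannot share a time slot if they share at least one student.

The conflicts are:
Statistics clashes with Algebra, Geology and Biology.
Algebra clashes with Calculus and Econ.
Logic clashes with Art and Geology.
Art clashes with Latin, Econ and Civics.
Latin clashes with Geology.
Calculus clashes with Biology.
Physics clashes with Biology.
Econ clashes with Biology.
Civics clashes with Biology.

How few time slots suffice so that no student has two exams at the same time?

Physics and Biology conflict, so at least 2 time slots are needed.
Using 2 time slots: Statistics=2, Algebra=1, Logic=2, Art=1, Latin=2, Calculus=2, Physics=2, Econ=2, Geology=1, Civics=2, Biology=1. Every pair that conflicts lands in different time slots.

2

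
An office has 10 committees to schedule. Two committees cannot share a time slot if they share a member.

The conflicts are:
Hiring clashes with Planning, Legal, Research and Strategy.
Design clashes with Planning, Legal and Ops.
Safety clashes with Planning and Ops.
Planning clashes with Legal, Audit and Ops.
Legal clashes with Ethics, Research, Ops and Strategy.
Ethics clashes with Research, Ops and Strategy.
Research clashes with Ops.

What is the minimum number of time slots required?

Design, Planning, Legal, Ops pairwise conflict, so at least 4 time slots are needed.
4 time slots suffice: time slot 1 → {Safety, Legal, Audit}; time slot 2 → {Planning, Research, Strategy}; time slot 3 → {Hiring, Ops}; time slot 4 → {Design, Ethics}. No two conflicting committees share a time slot.

4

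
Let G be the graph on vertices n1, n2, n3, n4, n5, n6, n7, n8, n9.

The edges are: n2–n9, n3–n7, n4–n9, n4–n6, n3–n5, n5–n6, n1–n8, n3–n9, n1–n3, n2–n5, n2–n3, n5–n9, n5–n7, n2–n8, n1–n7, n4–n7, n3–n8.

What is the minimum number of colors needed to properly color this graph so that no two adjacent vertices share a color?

n2, n3, n5, n9 are mutually adjacent (a clique of size 4), so at least 4 colors are needed.
A valid assignment using 4 colors: n1=4, n2=3, n3=1, n4=1, n5=2, n6=3, n7=3, n8=2, n9=4. Each edge has distinct colors on its endpoints.

4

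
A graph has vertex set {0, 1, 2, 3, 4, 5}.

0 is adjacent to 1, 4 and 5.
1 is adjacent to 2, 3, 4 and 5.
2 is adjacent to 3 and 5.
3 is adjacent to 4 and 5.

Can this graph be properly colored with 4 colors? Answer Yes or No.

The chromatic number is 4. 1, 2, 3, 5 are pairwise adjacent (a clique of size 4), so at least 4 colors are needed.
4 colors suffice: color a → {1}; color b → {0, 3}; color c → {4, 5}; color d → {2}.
That is already a proper 4-coloring.

Yes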